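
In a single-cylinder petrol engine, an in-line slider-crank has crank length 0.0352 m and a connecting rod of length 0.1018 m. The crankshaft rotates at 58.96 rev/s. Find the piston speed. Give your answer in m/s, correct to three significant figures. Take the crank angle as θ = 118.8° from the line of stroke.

9.43

ω = 2π·59 = 370.5 rad/s
For an in-line slider-crank, x = r cosθ + √(L² − r² sin²θ), so v = −rω sinθ·[1 + r cosθ/√(L² − r² sin²θ)].
With r = 0.0352 m, L = 0.1018 m, θ = 118.8°: √(L² − r² sin²θ) = 0.097014 m.
v = −0.0352·370.5·0.87631·[1 + 0.0352·-0.48175/0.097014] = -9.4297 m/s.
|v| = 9.4297 m/s.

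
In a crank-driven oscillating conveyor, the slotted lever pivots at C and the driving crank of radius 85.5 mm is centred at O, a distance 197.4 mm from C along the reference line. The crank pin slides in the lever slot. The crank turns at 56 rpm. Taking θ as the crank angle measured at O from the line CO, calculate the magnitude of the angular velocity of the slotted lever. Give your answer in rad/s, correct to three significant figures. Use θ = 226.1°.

1.13

ω = 5.864 rad/s (from 56 rpm).
Crank pin A relative to C: A = (d + r cosθ, r sinθ); lever angle φ = atan2(r sinθ, d + r cosθ).
Differentiating tanφ: φ̇ = rω(d cosθ + r)/(d² + r² + 2dr cosθ).
d² + r² + 2dr cosθ = |CA|² = 0.022871 m²;  d cosθ + r = -0.051378 m.
|ω_lever| = |0.0855·5.864·-0.051378| / 0.022871 = 1.1263 rad/s.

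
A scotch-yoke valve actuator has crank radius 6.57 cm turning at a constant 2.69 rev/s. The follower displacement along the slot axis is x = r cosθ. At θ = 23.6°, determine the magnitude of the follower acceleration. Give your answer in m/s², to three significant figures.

17.2

ω = 16.9 rad/s (from 2.69 rev/s).
x = r cosθ ⇒ ẍ = −rω² cosθ (ω constant).
|a| = rω²|cosθ| = 0.0657·(16.9)²·|cos 23.6°| = 17.199 m/s².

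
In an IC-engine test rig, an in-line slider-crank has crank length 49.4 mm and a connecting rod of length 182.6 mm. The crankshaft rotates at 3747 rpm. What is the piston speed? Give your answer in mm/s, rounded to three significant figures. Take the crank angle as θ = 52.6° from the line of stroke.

ω = 2π·3747/60 = 392.4 rad/s
For an in-line slider-crank, x = r cosθ + √(L² − r² sin²θ), so v = −rω sinθ·[1 + r cosθ/√(L² − r² sin²θ)].
With r = 0.0494 m, L = 0.1826 m, θ = 52.6°: √(L² − r² sin²θ) = 0.17833 m.
v = −0.0494·392.4·0.79441·[1 + 0.0494·0.60738/0.17833] = -17.99 m/s.
|v| = 17.99 m/s = 17990 mm/s.

18000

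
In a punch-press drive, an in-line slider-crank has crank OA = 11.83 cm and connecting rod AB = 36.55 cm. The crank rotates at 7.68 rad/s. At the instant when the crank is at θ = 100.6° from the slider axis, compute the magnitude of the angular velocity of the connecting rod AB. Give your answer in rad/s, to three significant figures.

ω = 7.68 rad/s
The rod makes angle φ with the slider axis where L sinφ = r sinθ; differentiating, L cosφ·φ̇ = r ω cosθ.
L cosφ = √(L² − r² sin²θ) = 0.34651 m.
|ω_rod| = r ω |cosθ| / √(L² − r² sin²θ) = 0.1183·7.68·0.18395/0.34651 = 0.48232 rad/s.

0.482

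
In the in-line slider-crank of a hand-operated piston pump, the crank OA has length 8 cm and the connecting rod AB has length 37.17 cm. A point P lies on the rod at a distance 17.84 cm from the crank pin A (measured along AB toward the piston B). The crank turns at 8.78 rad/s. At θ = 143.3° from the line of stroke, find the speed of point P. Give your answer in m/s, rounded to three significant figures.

0.484

ω = 8.78 rad/s.  Crank-pin speed |V_A| = rω = 0.7024 m/s, perpendicular to OA.
Rod angle: sinφ = −(r/L) sinθ ⇒ φ = -7.390°; ω_rod = −rω cosθ/√(L²−r²sin²θ) = +1.5278 rad/s.
V_P = V_A + ω_rod × AP, with AP = 0.1784 m along the rod.
Components: V_Px = −rω sinθ − a·ω_rod·sinφ = -0.38471 m/s;  V_Py = rω cosθ + a·ω_rod·cosφ = -0.29287 m/s.
|V_P| = √(V_Px² + V_Py²) = 0.48351 m/s.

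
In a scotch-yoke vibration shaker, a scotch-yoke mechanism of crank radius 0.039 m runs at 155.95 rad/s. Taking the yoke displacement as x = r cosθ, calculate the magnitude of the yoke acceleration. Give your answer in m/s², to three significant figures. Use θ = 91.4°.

23.2

ω = 155.9 rad/s
x = r cosθ ⇒ ẍ = −rω² cosθ (ω constant).
|a| = rω²|cosθ| = 0.039·(155.9)²·|cos 91.4°| = 23.174 m/s².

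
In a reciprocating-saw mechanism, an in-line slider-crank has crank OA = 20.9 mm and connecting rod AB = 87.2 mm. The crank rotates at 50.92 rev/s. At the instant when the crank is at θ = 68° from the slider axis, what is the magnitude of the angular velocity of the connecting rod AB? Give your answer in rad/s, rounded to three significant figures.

ω = 319.9 rad/s (converted from 50.92 rev/s).
The rod makes angle φ with the slider axis where L sinφ = r sinθ; differentiating, L cosφ·φ̇ = r ω cosθ.
L cosφ = √(L² − r² sin²θ) = 0.08502 m.
|ω_rod| = r ω |cosθ| / √(L² − r² sin²θ) = 0.0209·319.9·0.37461/0.08502 = 29.463 rad/s.

29.5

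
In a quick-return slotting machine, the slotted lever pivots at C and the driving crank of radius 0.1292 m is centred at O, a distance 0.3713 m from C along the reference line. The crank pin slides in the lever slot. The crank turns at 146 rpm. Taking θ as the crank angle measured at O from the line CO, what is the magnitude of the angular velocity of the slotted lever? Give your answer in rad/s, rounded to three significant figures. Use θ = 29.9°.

3.75

ω = 15.29 rad/s (from 146 rpm).
Crank pin A relative to C: A = (d + r cosθ, r sinθ); lever angle φ = atan2(r sinθ, d + r cosθ).
Differentiating tanφ: φ̇ = rω(d cosθ + r)/(d² + r² + 2dr cosθ).
d² + r² + 2dr cosθ = |CA|² = 0.23773 m²;  d cosθ + r = +0.45108 m.
|ω_lever| = |0.1292·15.29·+0.45108| / 0.23773 = 3.7481 rad/s.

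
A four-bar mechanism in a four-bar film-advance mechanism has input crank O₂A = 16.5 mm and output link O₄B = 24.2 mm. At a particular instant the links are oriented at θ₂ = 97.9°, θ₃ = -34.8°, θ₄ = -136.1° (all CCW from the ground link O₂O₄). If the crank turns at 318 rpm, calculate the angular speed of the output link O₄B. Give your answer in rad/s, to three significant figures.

ω₂ = 33.3 rad/s (from 318 rpm).
Differentiating the loop-closure r₂e^{iθ₂}+r₃e^{iθ₃}=r₁+r₄e^{iθ₄} gives r₂ω₂e^{iθ₂}+r₃ω₃e^{iθ₃}=r₄ω₄e^{iθ₄}.
Eliminating the other unknown: ω₄ = r₂ω₂ sin(θ₂−θ₃) / [r₄ sin(θ₄−θ₃)].
Numerator sine = +0.73491; denominator sine = -0.98061.
Result = 0.0165·33.3·(+0.73491) / (0.0242·(-0.98061)) = -17.016 rad/s; magnitude 17.016 rad/s.

17.0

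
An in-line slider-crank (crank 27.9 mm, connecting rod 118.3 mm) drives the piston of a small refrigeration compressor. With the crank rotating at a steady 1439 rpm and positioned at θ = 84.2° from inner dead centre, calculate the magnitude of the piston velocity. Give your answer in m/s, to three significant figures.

4.29

ω = 2π·1439/60 = 150.7 rad/s
For an in-line slider-crank, x = r cosθ + √(L² − r² sin²θ), so v = −rω sinθ·[1 + r cosθ/√(L² − r² sin²θ)].
With r = 0.0279 m, L = 0.1183 m, θ = 84.2°: √(L² − r² sin²θ) = 0.115 m.
v = −0.0279·150.7·0.99488·[1 + 0.0279·0.10106/0.115] = -4.2853 m/s.
|v| = 4.2853 m/s.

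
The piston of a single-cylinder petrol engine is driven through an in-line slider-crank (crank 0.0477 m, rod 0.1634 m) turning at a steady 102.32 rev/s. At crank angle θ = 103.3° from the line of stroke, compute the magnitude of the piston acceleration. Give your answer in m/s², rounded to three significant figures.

9870

ω = 2π·102 = 642.9 rad/s
x(θ) = r cosθ + √(L² − r² sin²θ); with ω constant, a = ω²·d²x/dθ².
d²x/dθ² = −r cosθ − r²(cos2θ)/√u − r⁴ sin²2θ/(4u^{3/2}),  u = L² − r² sin²θ = 0.0245447 m².
Substituting r = 0.0477 m, L = 0.1634 m, θ = 103.3°: d²x/dθ² = +0.023892 m.
a = ω²·d²x/dθ² = (642.9)²·(+0.023892) = +9874.8 m/s²;  |a| = 9874.8 m/s².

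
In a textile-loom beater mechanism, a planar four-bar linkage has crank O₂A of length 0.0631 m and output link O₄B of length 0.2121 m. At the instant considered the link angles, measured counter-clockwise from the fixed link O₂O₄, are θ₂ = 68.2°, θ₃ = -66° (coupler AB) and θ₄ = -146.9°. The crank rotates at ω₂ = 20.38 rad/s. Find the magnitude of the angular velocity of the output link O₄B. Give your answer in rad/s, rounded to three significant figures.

ω₂ = 20.38 rad/s
Differentiating the loop-closure r₂e^{iθ₂}+r₃e^{iθ₃}=r₁+r₄e^{iθ₄} gives r₂ω₂e^{iθ₂}+r₃ω₃e^{iθ₃}=r₄ω₄e^{iθ₄}.
Eliminating the other unknown: ω₄ = r₂ω₂ sin(θ₂−θ₃) / [r₄ sin(θ₄−θ₃)].
Numerator sine = +0.71691; denominator sine = -0.98741.
Result = 0.0631·20.38·(+0.71691) / (0.2121·(-0.98741)) = -4.4021 rad/s; magnitude 4.4021 rad/s.

4.40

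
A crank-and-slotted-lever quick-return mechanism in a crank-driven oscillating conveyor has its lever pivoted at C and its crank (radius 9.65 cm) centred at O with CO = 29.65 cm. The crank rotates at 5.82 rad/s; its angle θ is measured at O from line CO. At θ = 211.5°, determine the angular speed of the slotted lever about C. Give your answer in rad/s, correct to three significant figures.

ω = 5.82 rad/s
Crank pin A relative to C: A = (d + r cosθ, r sinθ); lever angle φ = atan2(r sinθ, d + r cosθ).
Differentiating tanφ: φ̇ = rω(d cosθ + r)/(d² + r² + 2dr cosθ).
d² + r² + 2dr cosθ = |CA|² = 0.0484326 m²;  d cosθ + r = -0.15631 m.
|ω_lever| = |0.0965·5.82·-0.15631| / 0.0484326 = 1.8126 rad/s.

1.81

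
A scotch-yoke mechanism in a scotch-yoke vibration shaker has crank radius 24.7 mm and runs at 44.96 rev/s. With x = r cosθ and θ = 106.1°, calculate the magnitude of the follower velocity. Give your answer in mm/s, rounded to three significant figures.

ω = 282.5 rad/s (from 44.96 rev/s).
x = r cosθ ⇒ ẋ = −rω sinθ.
|v| = rω|sinθ| = 0.0247·282.5·|sin 106.1°| = 6.7039 m/s = 6703.9 mm/s.

6700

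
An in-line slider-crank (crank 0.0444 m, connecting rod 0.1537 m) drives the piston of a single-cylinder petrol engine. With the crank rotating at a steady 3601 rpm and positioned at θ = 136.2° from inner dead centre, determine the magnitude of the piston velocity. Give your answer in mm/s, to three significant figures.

ω = 2π·3601/60 = 377.1 rad/s
For an in-line slider-crank, x = r cosθ + √(L² − r² sin²θ), so v = −rω sinθ·[1 + r cosθ/√(L² − r² sin²θ)].
With r = 0.0444 m, L = 0.1537 m, θ = 136.2°: √(L² − r² sin²θ) = 0.1506 m.
v = −0.0444·377.1·0.69214·[1 + 0.0444·-0.72176/0.1506] = -9.1226 m/s.
|v| = 9.1226 m/s = 9122.6 mm/s.

9120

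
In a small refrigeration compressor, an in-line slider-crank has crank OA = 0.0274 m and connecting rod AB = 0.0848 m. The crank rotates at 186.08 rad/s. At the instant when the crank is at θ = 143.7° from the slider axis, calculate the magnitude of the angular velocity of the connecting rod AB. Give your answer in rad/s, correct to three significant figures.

ω = 186.1 rad/s
The rod makes angle φ with the slider axis where L sinφ = r sinθ; differentiating, L cosφ·φ̇ = r ω cosθ.
L cosφ = √(L² − r² sin²θ) = 0.083234 m.
|ω_rod| = r ω |cosθ| / √(L² − r² sin²θ) = 0.0274·186.1·0.80593/0.083234 = 49.368 rad/s.

49.4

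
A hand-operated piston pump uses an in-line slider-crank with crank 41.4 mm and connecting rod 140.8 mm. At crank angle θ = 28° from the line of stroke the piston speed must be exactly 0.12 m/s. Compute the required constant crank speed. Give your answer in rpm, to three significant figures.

46.7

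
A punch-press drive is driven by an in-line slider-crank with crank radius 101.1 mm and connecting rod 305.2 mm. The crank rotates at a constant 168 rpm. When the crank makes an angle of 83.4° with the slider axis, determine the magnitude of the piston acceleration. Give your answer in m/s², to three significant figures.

7.07

ω = 2π·168/60 = 17.59 rad/s
x(θ) = r cosθ + √(L² − r² sin²θ); with ω constant, a = ω²·d²x/dθ².
d²x/dθ² = −r cosθ − r²(cos2θ)/√u − r⁴ sin²2θ/(4u^{3/2}),  u = L² − r² sin²θ = 0.0830609 m².
Substituting r = 0.1011 m, L = 0.3052 m, θ = 83.4°: d²x/dθ² = +0.022851 m.
a = ω²·d²x/dθ² = (17.59)²·(+0.022851) = +7.0727 m/s²;  |a| = 7.0727 m/s².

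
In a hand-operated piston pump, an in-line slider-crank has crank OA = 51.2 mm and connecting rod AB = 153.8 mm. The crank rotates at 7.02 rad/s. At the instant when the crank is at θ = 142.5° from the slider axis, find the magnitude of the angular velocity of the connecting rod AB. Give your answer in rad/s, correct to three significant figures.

ω = 7.02 rad/s
The rod makes angle φ with the slider axis where L sinφ = r sinθ; differentiating, L cosφ·φ̇ = r ω cosθ.
L cosφ = √(L² − r² sin²θ) = 0.15061 m.
|ω_rod| = r ω |cosθ| / √(L² − r² sin²θ) = 0.0512·7.02·0.79335/0.15061 = 1.8933 rad/s.

1.89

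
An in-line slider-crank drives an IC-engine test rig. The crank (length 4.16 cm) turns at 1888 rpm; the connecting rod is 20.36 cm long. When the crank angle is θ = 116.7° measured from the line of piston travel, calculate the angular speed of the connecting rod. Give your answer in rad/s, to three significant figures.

18.5

ω = 197.7 rad/s (converted from 1888 rpm).
The rod makes angle φ with the slider axis where L sinφ = r sinθ; differentiating, L cosφ·φ̇ = r ω cosθ.
L cosφ = √(L² − r² sin²θ) = 0.20018 m.
|ω_rod| = r ω |cosθ| / √(L² − r² sin²θ) = 0.0416·197.7·0.44932/0.20018 = 18.461 rad/s.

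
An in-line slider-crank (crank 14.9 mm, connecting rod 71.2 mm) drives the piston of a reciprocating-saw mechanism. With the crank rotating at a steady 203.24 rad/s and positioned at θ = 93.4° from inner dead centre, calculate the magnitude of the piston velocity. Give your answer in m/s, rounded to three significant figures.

2.98

ω = 203.2 rad/s
For an in-line slider-crank, x = r cosθ + √(L² − r² sin²θ), so v = −rω sinθ·[1 + r cosθ/√(L² − r² sin²θ)].
With r = 0.0149 m, L = 0.0712 m, θ = 93.4°: √(L² − r² sin²θ) = 0.069629 m.
v = −0.0149·203.2·0.99824·[1 + 0.0149·-0.05931/0.069629] = -2.9846 m/s.
|v| = 2.9846 m/s.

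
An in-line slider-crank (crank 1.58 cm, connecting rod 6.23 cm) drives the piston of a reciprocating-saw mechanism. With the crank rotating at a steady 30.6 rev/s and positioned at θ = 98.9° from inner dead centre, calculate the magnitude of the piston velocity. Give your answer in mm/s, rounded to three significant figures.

2880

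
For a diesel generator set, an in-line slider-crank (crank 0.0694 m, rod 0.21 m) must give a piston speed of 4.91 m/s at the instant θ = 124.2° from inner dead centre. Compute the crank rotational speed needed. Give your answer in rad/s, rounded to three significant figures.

106

For an in-line slider-crank, |v_piston| = rω|sinθ|·[1 + r cosθ/√(L² − r² sin²θ)].
With r = 0.0694 m, L = 0.21 m, θ = 124.2°: the bracketed kinematic factor |dx/dθ| = 0.046315 m.
ω = v/|dx/dθ| = 4.91/0.046315 = 106.01 rad/s.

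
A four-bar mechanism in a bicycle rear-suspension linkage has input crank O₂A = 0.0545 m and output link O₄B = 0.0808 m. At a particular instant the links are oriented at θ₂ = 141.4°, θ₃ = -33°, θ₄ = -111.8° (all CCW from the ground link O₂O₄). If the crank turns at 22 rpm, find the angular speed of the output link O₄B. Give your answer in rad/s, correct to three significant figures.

0.155

ω₂ = 2.304 rad/s (from 22 rpm).
Differentiating the loop-closure r₂e^{iθ₂}+r₃e^{iθ₃}=r₁+r₄e^{iθ₄} gives r₂ω₂e^{iθ₂}+r₃ω₃e^{iθ₃}=r₄ω₄e^{iθ₄}.
Eliminating the other unknown: ω₄ = r₂ω₂ sin(θ₂−θ₃) / [r₄ sin(θ₄−θ₃)].
Numerator sine = +0.09758; denominator sine = -0.98096.
Result = 0.0545·2.304·(+0.09758) / (0.0808·(-0.98096)) = -0.15458 rad/s; magnitude 0.15458 rad/s.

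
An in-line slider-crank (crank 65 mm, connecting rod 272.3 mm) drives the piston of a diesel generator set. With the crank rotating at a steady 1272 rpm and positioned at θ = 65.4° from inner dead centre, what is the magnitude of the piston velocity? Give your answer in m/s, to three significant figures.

ω = 2π·1272/60 = 133.2 rad/s
For an in-line slider-crank, x = r cosθ + √(L² − r² sin²θ), so v = −rω sinθ·[1 + r cosθ/√(L² − r² sin²θ)].
With r = 0.065 m, L = 0.2723 m, θ = 65.4°: √(L² − r² sin²θ) = 0.26581 m.
v = −0.065·133.2·0.90924·[1 + 0.065·0.41628/0.26581] = -8.6737 m/s.
|v| = 8.6737 m/s.

8.67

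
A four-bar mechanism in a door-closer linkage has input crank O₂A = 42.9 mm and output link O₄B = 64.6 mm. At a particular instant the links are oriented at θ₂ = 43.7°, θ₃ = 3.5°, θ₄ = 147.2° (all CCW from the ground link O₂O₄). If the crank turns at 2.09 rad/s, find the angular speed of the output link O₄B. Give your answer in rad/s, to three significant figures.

1.51

ω₂ = 2.09 rad/s
Differentiating the loop-closure r₂e^{iθ₂}+r₃e^{iθ₃}=r₁+r₄e^{iθ₄} gives r₂ω₂e^{iθ₂}+r₃ω₃e^{iθ₃}=r₄ω₄e^{iθ₄}.
Eliminating the other unknown: ω₄ = r₂ω₂ sin(θ₂−θ₃) / [r₄ sin(θ₄−θ₃)].
Numerator sine = +0.64546; denominator sine = +0.59201.
Result = 0.0429·2.09·(+0.64546) / (0.0646·(+0.59201)) = +1.5132 rad/s; magnitude 1.5132 rad/s.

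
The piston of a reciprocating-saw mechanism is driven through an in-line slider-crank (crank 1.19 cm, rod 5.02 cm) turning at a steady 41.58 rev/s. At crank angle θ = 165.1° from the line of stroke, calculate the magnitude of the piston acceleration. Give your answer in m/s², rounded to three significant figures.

617

ω = 2π·41.6 = 261.3 rad/s
x(θ) = r cosθ + √(L² − r² sin²θ); with ω constant, a = ω²·d²x/dθ².
d²x/dθ² = −r cosθ − r²(cos2θ)/√u − r⁴ sin²2θ/(4u^{3/2}),  u = L² − r² sin²θ = 0.00251068 m².
Substituting r = 0.0119 m, L = 0.0502 m, θ = 165.1°: d²x/dθ² = +0.0090376 m.
a = ω²·d²x/dθ² = (261.3)²·(+0.0090376) = +616.85 m/s²;  |a| = 616.85 m/s².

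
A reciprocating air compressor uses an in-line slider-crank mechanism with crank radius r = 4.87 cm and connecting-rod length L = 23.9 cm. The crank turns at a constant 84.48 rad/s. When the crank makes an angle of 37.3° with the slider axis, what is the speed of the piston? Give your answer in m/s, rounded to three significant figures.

2.90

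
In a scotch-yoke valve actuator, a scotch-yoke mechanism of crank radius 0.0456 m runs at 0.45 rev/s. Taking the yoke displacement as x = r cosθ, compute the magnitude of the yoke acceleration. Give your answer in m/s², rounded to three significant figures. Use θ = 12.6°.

0.356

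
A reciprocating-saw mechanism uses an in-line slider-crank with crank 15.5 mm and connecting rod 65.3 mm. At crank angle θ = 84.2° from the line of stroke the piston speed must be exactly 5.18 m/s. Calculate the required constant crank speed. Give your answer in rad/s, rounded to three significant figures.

For an in-line slider-crank, |v_piston| = rω|sinθ|·[1 + r cosθ/√(L² − r² sin²θ)].
With r = 0.0155 m, L = 0.0653 m, θ = 84.2°: the bracketed kinematic factor |dx/dθ| = 0.015801 m.
ω = v/|dx/dθ| = 5.18/0.015801 = 327.82 rad/s.

328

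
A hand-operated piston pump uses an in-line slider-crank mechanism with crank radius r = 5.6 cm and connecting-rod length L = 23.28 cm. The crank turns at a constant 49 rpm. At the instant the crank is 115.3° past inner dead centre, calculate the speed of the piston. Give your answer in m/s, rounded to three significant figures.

0.232

ω = 2π·49/60 = 5.131 rad/s
For an in-line slider-crank, x = r cosθ + √(L² − r² sin²θ), so v = −rω sinθ·[1 + r cosθ/√(L² − r² sin²θ)].
With r = 0.056 m, L = 0.2328 m, θ = 115.3°: √(L² − r² sin²θ) = 0.22723 m.
v = −0.056·5.131·0.90408·[1 + 0.056·-0.42736/0.22723] = -0.23243 m/s.
|v| = 0.23243 m/s.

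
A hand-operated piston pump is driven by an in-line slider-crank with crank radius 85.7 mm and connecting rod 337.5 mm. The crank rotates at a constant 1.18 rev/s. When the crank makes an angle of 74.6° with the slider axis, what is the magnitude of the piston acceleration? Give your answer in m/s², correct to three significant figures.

0.197

ω = 2π·1.18 = 7.414 rad/s
x(θ) = r cosθ + √(L² − r² sin²θ); with ω constant, a = ω²·d²x/dθ².
d²x/dθ² = −r cosθ − r²(cos2θ)/√u − r⁴ sin²2θ/(4u^{3/2}),  u = L² − r² sin²θ = 0.10708 m².
Substituting r = 0.0857 m, L = 0.3375 m, θ = 74.6°: d²x/dθ² = -0.0035802 m.
a = ω²·d²x/dθ² = (7.414)²·(-0.0035802) = -0.1968 m/s²;  |a| = 0.1968 m/s².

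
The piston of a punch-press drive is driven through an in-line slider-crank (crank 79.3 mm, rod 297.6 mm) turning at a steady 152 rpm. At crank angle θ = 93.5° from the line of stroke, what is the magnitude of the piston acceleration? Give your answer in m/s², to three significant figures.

ω = 2π·152/60 = 15.92 rad/s
x(θ) = r cosθ + √(L² − r² sin²θ); with ω constant, a = ω²·d²x/dθ².
d²x/dθ² = −r cosθ − r²(cos2θ)/√u − r⁴ sin²2θ/(4u^{3/2}),  u = L² − r² sin²θ = 0.0823007 m².
Substituting r = 0.0793 m, L = 0.2976 m, θ = 93.5°: d²x/dθ² = +0.026592 m.
a = ω²·d²x/dθ² = (15.92)²·(+0.026592) = +6.7374 m/s²;  |a| = 6.7374 m/s².

6.74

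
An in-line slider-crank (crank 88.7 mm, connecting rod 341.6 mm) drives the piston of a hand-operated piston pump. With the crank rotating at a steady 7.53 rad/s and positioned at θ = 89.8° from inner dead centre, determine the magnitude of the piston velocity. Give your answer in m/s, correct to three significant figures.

0.669

ω = 7.53 rad/s
For an in-line slider-crank, x = r cosθ + √(L² − r² sin²θ), so v = −rω sinθ·[1 + r cosθ/√(L² − r² sin²θ)].
With r = 0.0887 m, L = 0.3416 m, θ = 89.8°: √(L² − r² sin²θ) = 0.32988 m.
v = −0.0887·7.53·0.99999·[1 + 0.0887·0.00349/0.32988] = -0.66853 m/s.
|v| = 0.66853 m/s.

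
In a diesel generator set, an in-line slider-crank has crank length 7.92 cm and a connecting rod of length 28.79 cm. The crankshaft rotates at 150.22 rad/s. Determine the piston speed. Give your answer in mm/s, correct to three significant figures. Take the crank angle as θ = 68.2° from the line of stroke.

12200

ω = 150.2 rad/s
For an in-line slider-crank, x = r cosθ + √(L² − r² sin²θ), so v = −rω sinθ·[1 + r cosθ/√(L² − r² sin²θ)].
With r = 0.0792 m, L = 0.2879 m, θ = 68.2°: √(L² − r² sin²θ) = 0.27835 m.
v = −0.0792·150.2·0.92849·[1 + 0.0792·0.37137/0.27835] = -12.214 m/s.
|v| = 12.214 m/s = 12214 mm/s.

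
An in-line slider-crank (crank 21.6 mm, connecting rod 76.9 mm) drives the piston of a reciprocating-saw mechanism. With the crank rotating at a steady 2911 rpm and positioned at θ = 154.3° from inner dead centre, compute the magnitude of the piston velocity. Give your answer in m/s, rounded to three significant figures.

2.13

ω = 2π·2911/60 = 304.8 rad/s
For an in-line slider-crank, x = r cosθ + √(L² − r² sin²θ), so v = −rω sinθ·[1 + r cosθ/√(L² − r² sin²θ)].
With r = 0.0216 m, L = 0.0769 m, θ = 154.3°: √(L² − r² sin²θ) = 0.076327 m.
v = −0.0216·304.8·0.43366·[1 + 0.0216·-0.90108/0.076327] = -2.1273 m/s.
|v| = 2.1273 m/s.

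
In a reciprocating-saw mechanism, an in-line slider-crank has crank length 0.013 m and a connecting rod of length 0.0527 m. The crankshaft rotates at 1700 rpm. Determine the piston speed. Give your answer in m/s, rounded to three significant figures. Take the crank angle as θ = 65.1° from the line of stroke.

ω = 2π·1700/60 = 178 rad/s
For an in-line slider-crank, x = r cosθ + √(L² − r² sin²θ), so v = −rω sinθ·[1 + r cosθ/√(L² − r² sin²θ)].
With r = 0.013 m, L = 0.0527 m, θ = 65.1°: √(L² − r² sin²θ) = 0.051364 m.
v = −0.013·178·0.90704·[1 + 0.013·0.42104/0.051364] = -2.3229 m/s.
|v| = 2.3229 m/s.

2.32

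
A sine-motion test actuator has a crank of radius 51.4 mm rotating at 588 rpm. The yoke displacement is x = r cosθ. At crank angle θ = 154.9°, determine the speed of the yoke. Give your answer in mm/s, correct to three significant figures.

ω = 61.58 rad/s (from 588 rpm).
x = r cosθ ⇒ ẋ = −rω sinθ.
|v| = rω|sinθ| = 0.0514·61.58·|sin 154.9°| = 1.3426 m/s = 1342.6 mm/s.

1340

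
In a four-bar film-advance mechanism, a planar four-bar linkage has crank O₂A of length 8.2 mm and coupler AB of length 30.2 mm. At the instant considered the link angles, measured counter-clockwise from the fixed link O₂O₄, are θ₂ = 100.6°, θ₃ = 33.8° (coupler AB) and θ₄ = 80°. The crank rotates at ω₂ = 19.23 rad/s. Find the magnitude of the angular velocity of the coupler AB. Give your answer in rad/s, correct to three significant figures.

ω₂ = 19.23 rad/s
Differentiating the loop-closure r₂e^{iθ₂}+r₃e^{iθ₃}=r₁+r₄e^{iθ₄} gives r₂ω₂e^{iθ₂}+r₃ω₃e^{iθ₃}=r₄ω₄e^{iθ₄}.
Eliminating the other unknown: ω₃ = r₂ω₂ sin(θ₄−θ₂) / [r₃ sin(θ₃−θ₄)].
Numerator sine = -0.35184; denominator sine = -0.72176.
Result = 0.0082·19.23·(-0.35184) / (0.0302·(-0.72176)) = +2.5453 rad/s; magnitude 2.5453 rad/s.

2.55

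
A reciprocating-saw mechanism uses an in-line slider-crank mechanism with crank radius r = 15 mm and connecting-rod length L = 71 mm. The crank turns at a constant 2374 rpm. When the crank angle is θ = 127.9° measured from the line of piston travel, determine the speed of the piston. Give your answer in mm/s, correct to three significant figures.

ω = 2π·2374/60 = 248.6 rad/s
For an in-line slider-crank, x = r cosθ + √(L² − r² sin²θ), so v = −rω sinθ·[1 + r cosθ/√(L² − r² sin²θ)].
With r = 0.015 m, L = 0.071 m, θ = 127.9°: √(L² − r² sin²θ) = 0.070006 m.
v = −0.015·248.6·0.78908·[1 + 0.015·-0.61429/0.070006] = -2.5553 m/s.
|v| = 2.5553 m/s = 2555.3 mm/s.

2560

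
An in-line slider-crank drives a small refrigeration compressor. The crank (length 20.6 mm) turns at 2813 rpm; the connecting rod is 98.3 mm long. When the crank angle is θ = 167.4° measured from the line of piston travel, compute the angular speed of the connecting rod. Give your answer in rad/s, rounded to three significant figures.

60.3

ω = 294.6 rad/s (converted from 2813 rpm).
The rod makes angle φ with the slider axis where L sinφ = r sinθ; differentiating, L cosφ·φ̇ = r ω cosθ.
L cosφ = √(L² − r² sin²θ) = 0.098197 m.
|ω_rod| = r ω |cosθ| / √(L² − r² sin²θ) = 0.0206·294.6·0.97592/0.098197 = 60.309 rad/s.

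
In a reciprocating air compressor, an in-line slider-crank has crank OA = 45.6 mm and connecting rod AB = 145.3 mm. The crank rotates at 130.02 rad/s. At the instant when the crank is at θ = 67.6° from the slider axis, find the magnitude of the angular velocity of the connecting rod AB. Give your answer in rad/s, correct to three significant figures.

16.2

ω = 130 rad/s
The rod makes angle φ with the slider axis where L sinφ = r sinθ; differentiating, L cosφ·φ̇ = r ω cosθ.
L cosφ = √(L² − r² sin²θ) = 0.13905 m.
|ω_rod| = r ω |cosθ| / √(L² − r² sin²θ) = 0.0456·130·0.38107/0.13905 = 16.248 rad/s.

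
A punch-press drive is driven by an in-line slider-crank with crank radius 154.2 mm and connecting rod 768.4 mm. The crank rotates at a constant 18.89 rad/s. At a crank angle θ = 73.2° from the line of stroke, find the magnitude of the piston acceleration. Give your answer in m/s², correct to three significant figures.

6.57

ω = 18.89 rad/s
x(θ) = r cosθ + √(L² − r² sin²θ); with ω constant, a = ω²·d²x/dθ².
d²x/dθ² = −r cosθ − r²(cos2θ)/√u − r⁴ sin²2θ/(4u^{3/2}),  u = L² − r² sin²θ = 0.568647 m².
Substituting r = 0.1542 m, L = 0.7684 m, θ = 73.2°: d²x/dθ² = -0.018406 m.
a = ω²·d²x/dθ² = (18.89)²·(-0.018406) = -6.5679 m/s²;  |a| = 6.5679 m/s².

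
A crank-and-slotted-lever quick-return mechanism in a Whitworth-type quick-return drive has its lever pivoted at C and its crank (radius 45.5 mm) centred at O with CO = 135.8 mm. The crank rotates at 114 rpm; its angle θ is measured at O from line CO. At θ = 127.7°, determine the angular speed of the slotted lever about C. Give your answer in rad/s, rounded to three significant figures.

ω = 11.94 rad/s (from 114 rpm).
Crank pin A relative to C: A = (d + r cosθ, r sinθ); lever angle φ = atan2(r sinθ, d + r cosθ).
Differentiating tanφ: φ̇ = rω(d cosθ + r)/(d² + r² + 2dr cosθ).
d² + r² + 2dr cosθ = |CA|² = 0.0129548 m²;  d cosθ + r = -0.037545 m.
|ω_lever| = |0.0455·11.94·-0.037545| / 0.0129548 = 1.5742 rad/s.

1.57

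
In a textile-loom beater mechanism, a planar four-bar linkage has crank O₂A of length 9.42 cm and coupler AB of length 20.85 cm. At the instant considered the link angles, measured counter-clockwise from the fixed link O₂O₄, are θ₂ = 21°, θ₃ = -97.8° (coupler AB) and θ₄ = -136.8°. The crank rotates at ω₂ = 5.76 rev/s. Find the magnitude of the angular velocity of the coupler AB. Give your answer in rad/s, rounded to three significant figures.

9.82

ω₂ = 36.19 rad/s (from 5.76 rev/s).
Differentiating the loop-closure r₂e^{iθ₂}+r₃e^{iθ₃}=r₁+r₄e^{iθ₄} gives r₂ω₂e^{iθ₂}+r₃ω₃e^{iθ₃}=r₄ω₄e^{iθ₄}.
Eliminating the other unknown: ω₃ = r₂ω₂ sin(θ₄−θ₂) / [r₃ sin(θ₃−θ₄)].
Numerator sine = -0.37784; denominator sine = +0.62932.
Result = 0.0942·36.19·(-0.37784) / (0.2085·(+0.62932)) = -9.8171 rad/s; magnitude 9.8171 rad/s.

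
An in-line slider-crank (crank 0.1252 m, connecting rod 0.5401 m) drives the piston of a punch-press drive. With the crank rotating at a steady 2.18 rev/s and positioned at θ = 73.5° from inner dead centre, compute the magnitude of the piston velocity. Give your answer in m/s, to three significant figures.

1.76

ω = 2π·2.18 = 13.7 rad/s
For an in-line slider-crank, x = r cosθ + √(L² − r² sin²θ), so v = −rω sinθ·[1 + r cosθ/√(L² − r² sin²θ)].
With r = 0.1252 m, L = 0.5401 m, θ = 73.5°: √(L² − r² sin²θ) = 0.52659 m.
v = −0.1252·13.7·0.95882·[1 + 0.1252·0.28402/0.52659] = -1.7553 m/s.
|v| = 1.7553 m/s.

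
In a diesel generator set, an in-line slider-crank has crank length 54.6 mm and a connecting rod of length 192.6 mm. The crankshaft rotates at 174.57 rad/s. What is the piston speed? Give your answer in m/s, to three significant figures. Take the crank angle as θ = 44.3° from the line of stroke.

8.03

ω = 174.6 rad/s
For an in-line slider-crank, x = r cosθ + √(L² − r² sin²θ), so v = −rω sinθ·[1 + r cosθ/√(L² − r² sin²θ)].
With r = 0.0546 m, L = 0.1926 m, θ = 44.3°: √(L² − r² sin²θ) = 0.18879 m.
v = −0.0546·174.6·0.69842·[1 + 0.0546·0.71569/0.18879] = -8.0349 m/s.
|v| = 8.0349 m/s.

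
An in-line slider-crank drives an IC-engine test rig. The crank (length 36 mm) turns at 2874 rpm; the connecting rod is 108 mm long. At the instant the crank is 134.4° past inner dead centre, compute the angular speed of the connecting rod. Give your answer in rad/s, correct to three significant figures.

72.3

ω = 301 rad/s (converted from 2874 rpm).
The rod makes angle φ with the slider axis where L sinφ = r sinθ; differentiating, L cosφ·φ̇ = r ω cosθ.
L cosφ = √(L² − r² sin²θ) = 0.10489 m.
|ω_rod| = r ω |cosθ| / √(L² − r² sin²θ) = 0.036·301·0.69966/0.10489 = 72.271 rad/s.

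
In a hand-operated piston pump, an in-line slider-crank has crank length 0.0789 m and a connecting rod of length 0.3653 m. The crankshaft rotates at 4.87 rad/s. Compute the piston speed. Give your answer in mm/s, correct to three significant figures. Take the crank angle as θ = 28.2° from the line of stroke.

ω = 4.87 rad/s
For an in-line slider-crank, x = r cosθ + √(L² − r² sin²θ), so v = −rω sinθ·[1 + r cosθ/√(L² − r² sin²θ)].
With r = 0.0789 m, L = 0.3653 m, θ = 28.2°: √(L² − r² sin²θ) = 0.36339 m.
v = −0.0789·4.87·0.47255·[1 + 0.0789·0.88130/0.36339] = -0.21632 m/s.
|v| = 0.21632 m/s = 216.32 mm/s.

216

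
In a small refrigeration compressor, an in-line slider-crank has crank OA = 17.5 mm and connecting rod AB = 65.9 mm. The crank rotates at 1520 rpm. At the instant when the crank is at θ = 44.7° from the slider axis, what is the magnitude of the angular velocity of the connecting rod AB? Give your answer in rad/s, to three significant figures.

ω = 159.2 rad/s (converted from 1520 rpm).
The rod makes angle φ with the slider axis where L sinφ = r sinθ; differentiating, L cosφ·φ̇ = r ω cosθ.
L cosφ = √(L² − r² sin²θ) = 0.06474 m.
|ω_rod| = r ω |cosθ| / √(L² − r² sin²θ) = 0.0175·159.2·0.71080/0.06474 = 30.583 rad/s.

30.6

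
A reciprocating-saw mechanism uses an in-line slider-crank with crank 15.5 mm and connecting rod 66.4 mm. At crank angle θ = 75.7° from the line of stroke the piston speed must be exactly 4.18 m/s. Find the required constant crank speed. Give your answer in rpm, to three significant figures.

For an in-line slider-crank, |v_piston| = rω|sinθ|·[1 + r cosθ/√(L² − r² sin²θ)].
With r = 0.0155 m, L = 0.0664 m, θ = 75.7°: the bracketed kinematic factor |dx/dθ| = 0.015909 m.
ω = v/|dx/dθ| = 4.18/0.015909 = 262.75 rad/s.
N = 60ω/(2π) = 2509.1 rpm.

2510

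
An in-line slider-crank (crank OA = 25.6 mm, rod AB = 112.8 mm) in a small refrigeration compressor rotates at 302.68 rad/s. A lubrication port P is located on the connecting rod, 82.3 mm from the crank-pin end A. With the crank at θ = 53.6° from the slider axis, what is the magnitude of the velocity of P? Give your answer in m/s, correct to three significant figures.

ω = 302.7 rad/s.  Crank-pin speed |V_A| = rω = 7.7486 m/s, perpendicular to OA.
Rod angle: sinφ = −(r/L) sinθ ⇒ φ = -10.525°; ω_rod = −rω cosθ/√(L²−r²sin²θ) = -41.462 rad/s.
V_P = V_A + ω_rod × AP, with AP = 0.0823 m along the rod.
Components: V_Px = −rω sinθ − a·ω_rod·sinφ = -6.8601 m/s;  V_Py = rω cosθ + a·ω_rod·cosφ = +1.2433 m/s.
|V_P| = √(V_Px² + V_Py²) = 6.9719 m/s.

6.97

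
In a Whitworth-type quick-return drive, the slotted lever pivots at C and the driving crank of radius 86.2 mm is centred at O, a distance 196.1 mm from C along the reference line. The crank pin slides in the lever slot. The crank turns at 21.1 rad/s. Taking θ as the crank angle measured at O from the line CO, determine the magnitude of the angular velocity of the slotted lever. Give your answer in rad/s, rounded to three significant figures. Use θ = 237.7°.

1.22

ω = 21.1 rad/s
Crank pin A relative to C: A = (d + r cosθ, r sinθ); lever angle φ = atan2(r sinθ, d + r cosθ).
Differentiating tanφ: φ̇ = rω(d cosθ + r)/(d² + r² + 2dr cosθ).
d² + r² + 2dr cosθ = |CA|² = 0.0278205 m²;  d cosθ + r = -0.018586 m.
|ω_lever| = |0.0862·21.1·-0.018586| / 0.0278205 = 1.2151 rad/s.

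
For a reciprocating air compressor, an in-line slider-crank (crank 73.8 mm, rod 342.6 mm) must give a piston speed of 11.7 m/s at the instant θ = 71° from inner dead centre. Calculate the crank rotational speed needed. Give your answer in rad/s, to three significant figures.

156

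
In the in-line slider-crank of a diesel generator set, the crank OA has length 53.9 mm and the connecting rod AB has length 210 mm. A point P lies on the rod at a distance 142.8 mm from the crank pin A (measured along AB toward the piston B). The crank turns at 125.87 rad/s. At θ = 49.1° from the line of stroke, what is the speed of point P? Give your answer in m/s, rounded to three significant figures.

5.90

ω = 125.9 rad/s.  Crank-pin speed |V_A| = rω = 6.7844 m/s, perpendicular to OA.
Rod angle: sinφ = −(r/L) sinθ ⇒ φ = -11.186°; ω_rod = −rω cosθ/√(L²−r²sin²θ) = -21.562 rad/s.
V_P = V_A + ω_rod × AP, with AP = 0.1428 m along the rod.
Components: V_Px = −rω sinθ − a·ω_rod·sinφ = -5.7254 m/s;  V_Py = rω cosθ + a·ω_rod·cosφ = +1.4214 m/s.
|V_P| = √(V_Px² + V_Py²) = 5.8992 m/s.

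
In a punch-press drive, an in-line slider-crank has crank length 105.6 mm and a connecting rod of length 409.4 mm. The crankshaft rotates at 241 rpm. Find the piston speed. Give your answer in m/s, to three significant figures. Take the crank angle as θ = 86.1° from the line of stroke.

2.71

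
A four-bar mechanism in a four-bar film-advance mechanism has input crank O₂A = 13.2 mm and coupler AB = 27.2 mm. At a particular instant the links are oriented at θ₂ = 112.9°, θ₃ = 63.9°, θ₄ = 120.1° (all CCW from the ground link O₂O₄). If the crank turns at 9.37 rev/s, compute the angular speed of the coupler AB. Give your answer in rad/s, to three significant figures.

ω₂ = 58.87 rad/s (from 9.37 rev/s).
Differentiating the loop-closure r₂e^{iθ₂}+r₃e^{iθ₃}=r₁+r₄e^{iθ₄} gives r₂ω₂e^{iθ₂}+r₃ω₃e^{iθ₃}=r₄ω₄e^{iθ₄}.
Eliminating the other unknown: ω₃ = r₂ω₂ sin(θ₄−θ₂) / [r₃ sin(θ₃−θ₄)].
Numerator sine = +0.12533; denominator sine = -0.83098.
Result = 0.0132·58.87·(+0.12533) / (0.0272·(-0.83098)) = -4.3092 rad/s; magnitude 4.3092 rad/s.

4.31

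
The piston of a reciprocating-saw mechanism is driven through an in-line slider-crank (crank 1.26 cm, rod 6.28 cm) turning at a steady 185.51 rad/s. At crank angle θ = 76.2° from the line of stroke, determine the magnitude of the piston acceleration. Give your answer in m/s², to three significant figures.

ω = 185.5 rad/s
x(θ) = r cosθ + √(L² − r² sin²θ); with ω constant, a = ω²·d²x/dθ².
d²x/dθ² = −r cosθ − r²(cos2θ)/√u − r⁴ sin²2θ/(4u^{3/2}),  u = L² − r² sin²θ = 0.00379411 m².
Substituting r = 0.0126 m, L = 0.0628 m, θ = 76.2°: d²x/dθ² = -0.00072719 m.
a = ω²·d²x/dθ² = (185.5)²·(-0.00072719) = -25.025 m/s²;  |a| = 25.025 m/s².

25.0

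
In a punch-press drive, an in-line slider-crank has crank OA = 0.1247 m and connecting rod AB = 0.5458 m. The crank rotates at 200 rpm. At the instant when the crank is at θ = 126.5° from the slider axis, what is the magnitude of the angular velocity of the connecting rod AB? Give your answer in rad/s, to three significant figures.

2.90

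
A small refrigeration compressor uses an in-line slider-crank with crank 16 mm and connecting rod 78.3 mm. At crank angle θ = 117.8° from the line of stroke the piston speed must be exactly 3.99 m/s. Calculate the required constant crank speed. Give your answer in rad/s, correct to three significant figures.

312

For an in-line slider-crank, |v_piston| = rω|sinθ|·[1 + r cosθ/√(L² − r² sin²θ)].
With r = 0.016 m, L = 0.0783 m, θ = 117.8°: the bracketed kinematic factor |dx/dθ| = 0.012782 m.
ω = v/|dx/dθ| = 3.99/0.012782 = 312.16 rad/s.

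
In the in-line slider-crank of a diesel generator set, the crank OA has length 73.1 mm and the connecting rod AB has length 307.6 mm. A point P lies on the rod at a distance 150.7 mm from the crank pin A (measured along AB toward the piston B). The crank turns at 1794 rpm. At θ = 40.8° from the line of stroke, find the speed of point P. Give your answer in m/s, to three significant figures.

11.1

ω = 187.9 rad/s.  Crank-pin speed |V_A| = rω = 13.733 m/s, perpendicular to OA.
Rod angle: sinφ = −(r/L) sinθ ⇒ φ = -8.933°; ω_rod = −rω cosθ/√(L²−r²sin²θ) = -34.212 rad/s.
V_P = V_A + ω_rod × AP, with AP = 0.1507 m along the rod.
Components: V_Px = −rω sinθ − a·ω_rod·sinφ = -9.7741 m/s;  V_Py = rω cosθ + a·ω_rod·cosφ = +5.3027 m/s.
|V_P| = √(V_Px² + V_Py²) = 11.12 m/s.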